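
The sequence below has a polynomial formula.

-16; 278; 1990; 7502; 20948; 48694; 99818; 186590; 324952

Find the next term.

534998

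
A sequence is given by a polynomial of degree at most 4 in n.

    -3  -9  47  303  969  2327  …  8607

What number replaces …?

Using the first 6 terms:
D1: -6, 56, 256, 666, 1358
D2: 62, 200, 410, 692
D3: 138, 210, 282
D4: 72, 72
Constant fourth difference = 72.
Extend forward: 282 + 72 = 354;  692 + 354 = 1046;  1358 + 1046 = 2404;  2327 + 2404 = 4731

4731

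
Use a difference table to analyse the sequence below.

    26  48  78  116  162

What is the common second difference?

Δ: 22, 30, 38, 46
Δ²: 8, 8, 8

8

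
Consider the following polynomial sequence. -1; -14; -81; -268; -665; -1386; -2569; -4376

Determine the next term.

-13, -67, -187, -397, -721, -1183, -1807
-54, -120, -210, -324, -462, -624
-66, -90, -114, -138, -162
-24, -24, -24, -24
The fourth differences are constant (-24).
-162 − 24 = -186;  -624 − 186 = -810;  -1807 − 810 = -2617;  -4376 − 2617 = -6993

-6993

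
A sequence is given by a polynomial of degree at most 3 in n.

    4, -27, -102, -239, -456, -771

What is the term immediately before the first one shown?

First differences: -31, -75, -137, -217, -315
Second differences: -44, -62, -80, -98
Third differences: -18, -18, -18
The third differences are constant at -18.
Work back: -44 + 18 = -26;  -31 + 26 = -5;  4 + 5 = 9

9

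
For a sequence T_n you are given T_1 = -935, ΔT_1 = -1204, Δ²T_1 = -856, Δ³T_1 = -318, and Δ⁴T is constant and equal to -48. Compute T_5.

Build the table forward from the leading diagonal:
Δ⁴: -48  -48  -48  -48  -48
Δ³: -318  -366  -414  -462  -510
Δ²: -856  -1174  -1540  -1954  -2416
Δ: -1204  -2060  -3234  -4774  -6728
T: -935  -2139  -4199  -7433  -12207

-12207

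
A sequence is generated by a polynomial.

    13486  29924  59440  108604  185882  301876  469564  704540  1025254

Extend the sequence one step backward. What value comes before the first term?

5212

D1: 16438, 29516, 49164, 77278, 115994, 167688, 234976, 320714
D2: 13078, 19648, 28114, 38716, 51694, 67288, 85738
D3: 6570, 8466, 10602, 12978, 15594, 18450
D4: 1896, 2136, 2376, 2616, 2856
D5: 240, 240, 240, 240
The fifth differences are constant at 240.
Work back: 1896 − 240 = 1656;  6570 − 1656 = 4914;  13078 − 4914 = 8164;  16438 − 8164 = 8274;  13486 − 8274 = 5212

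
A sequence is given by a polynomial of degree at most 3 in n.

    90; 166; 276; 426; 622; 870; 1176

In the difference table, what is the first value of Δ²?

Δ: 76, 110, 150, 196, 248, 306
Δ²: 34, 40, 46, 52, 58
Δ³: 6, 6, 6, 6

34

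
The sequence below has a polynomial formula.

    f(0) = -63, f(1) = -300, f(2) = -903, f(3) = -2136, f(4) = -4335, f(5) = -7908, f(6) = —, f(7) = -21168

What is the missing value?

-13335

Using the first 6 terms:
First differences: -237  -603  -1233  -2199  -3573
Second differences: -366  -630  -966  -1374
Third differences: -264  -336  -408
Fourth differences: -72  -72
Constant fourth difference = -72.
Extend forward: -408 − 72 = -480;  -1374 − 480 = -1854;  -3573 − 1854 = -5427;  -7908 − 5427 = -13335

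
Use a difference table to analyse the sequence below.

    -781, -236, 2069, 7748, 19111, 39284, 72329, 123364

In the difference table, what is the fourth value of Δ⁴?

D1: 545, 2305, 5679, 11363, 20173, 33045, 51035
D2: 1760, 3374, 5684, 8810, 12872, 17990
D3: 1614, 2310, 3126, 4062, 5118
D4: 696, 816, 936, 1056
D5: 120, 120, 120

1056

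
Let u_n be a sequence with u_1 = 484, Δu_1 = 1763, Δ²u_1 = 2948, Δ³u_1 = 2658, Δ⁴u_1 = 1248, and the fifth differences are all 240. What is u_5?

37104

Build the table forward from the leading diagonal:
Fifth differences: 240  240  240  240  240
Fourth differences: 1248  1488  1728  1968  2208
Third differences: 2658  3906  5394  7122  9090
Second differences: 2948  5606  9512  14906  22028
First differences: 1763  4711  10317  19829  34735
u: 484  2247  6958  17275  37104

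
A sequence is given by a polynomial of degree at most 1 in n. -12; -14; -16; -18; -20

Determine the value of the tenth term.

-30

D1: -2, -2, -2, -2
First differences constant at -2.
-20 − 2 = -22
-22 − 2 = -24
-24 − 2 = -26
-26 − 2 = -28
-28 − 2 = -30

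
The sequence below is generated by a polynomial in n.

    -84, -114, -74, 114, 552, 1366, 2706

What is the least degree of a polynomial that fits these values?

Δ: -30, 40, 188, 438, 814, 1340
Δ²: 70, 148, 250, 376, 526
Δ³: 78, 102, 126, 150
Δ⁴: 24, 24, 24
The fourth differences are constant, so the polynomial has degree 4.

4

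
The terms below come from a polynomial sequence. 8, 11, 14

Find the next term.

D1: 3, 3
First differences constant at 3.
14 + 3 = 17

17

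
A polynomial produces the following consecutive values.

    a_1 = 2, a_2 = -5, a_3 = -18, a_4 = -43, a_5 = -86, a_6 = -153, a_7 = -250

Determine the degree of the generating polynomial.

3

D1: -7, -13, -25, -43, -67, -97
D2: -6, -12, -18, -24, -30
D3: -6, -6, -6, -6
The third differences are constant, so the polynomial has degree 3.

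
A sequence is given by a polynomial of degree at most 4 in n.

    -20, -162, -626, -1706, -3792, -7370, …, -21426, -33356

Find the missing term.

Using the first 6 terms:
Δ: -142, -464, -1080, -2086, -3578
Δ²: -322, -616, -1006, -1492
Δ³: -294, -390, -486
Δ⁴: -96, -96
Constant fourth difference = -96.
Extend forward: -486 − 96 = -582;  -1492 − 582 = -2074;  -3578 − 2074 = -5652;  -7370 − 5652 = -13022

-13022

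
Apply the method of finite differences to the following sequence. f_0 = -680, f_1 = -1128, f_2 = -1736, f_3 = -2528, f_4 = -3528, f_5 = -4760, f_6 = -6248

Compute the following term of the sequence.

D1: -448, -608, -792, -1000, -1232, -1488
D2: -160, -184, -208, -232, -256
D3: -24, -24, -24, -24
Third differences constant at -24.
-256 − 24 = -280;  -1488 − 280 = -1768;  -6248 − 1768 = -8016

-8016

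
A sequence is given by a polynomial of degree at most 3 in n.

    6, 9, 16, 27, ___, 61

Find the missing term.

42

Using the first 4 terms:
3  7  11
4  4
Constant second difference = 4.
Extend forward: 11 + 4 = 15;  27 + 15 = 42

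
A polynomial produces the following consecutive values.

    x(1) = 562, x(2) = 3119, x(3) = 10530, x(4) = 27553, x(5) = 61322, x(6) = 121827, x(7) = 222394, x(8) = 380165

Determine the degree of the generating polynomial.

Δ: 2557, 7411, 17023, 33769, 60505, 100567, 157771
Δ²: 4854, 9612, 16746, 26736, 40062, 57204
Δ³: 4758, 7134, 9990, 13326, 17142
Δ⁴: 2376, 2856, 3336, 3816
Δ⁵: 480, 480, 480
The fifth differences are constant, so the polynomial has degree 5.

5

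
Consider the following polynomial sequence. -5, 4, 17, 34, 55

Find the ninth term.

179

D1: 9, 13, 17, 21
D2: 4, 4, 4
The second differences are constant (4).
21 + 4 = 25;  55 + 25 = 80
25 + 4 = 29;  80 + 29 = 109
29 + 4 = 33;  109 + 33 = 142
33 + 4 = 37;  142 + 37 = 179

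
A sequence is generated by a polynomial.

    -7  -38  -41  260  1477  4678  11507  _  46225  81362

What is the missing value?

24304

Using the first 7 terms:
Δ: -31  -3  301  1217  3201  6829
Δ²: 28  304  916  1984  3628
Δ³: 276  612  1068  1644
Δ⁴: 336  456  576
Δ⁵: 120  120
Constant fifth difference = 120.
Extend forward: 576 + 120 = 696;  1644 + 696 = 2340;  3628 + 2340 = 5968;  6829 + 5968 = 12797;  11507 + 12797 = 24304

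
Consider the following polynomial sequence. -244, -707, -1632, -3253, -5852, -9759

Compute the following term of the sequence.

-15352

First differences: -463 , -925 , -1621 , -2599 , -3907
Second differences: -462 , -696 , -978 , -1308
Third differences: -234 , -282 , -330
Fourth differences: -48 , -48
Constant fourth difference = -48, so extend:
-330 − 48 = -378;  -1308 − 378 = -1686;  -3907 − 1686 = -5593;  -9759 − 5593 = -15352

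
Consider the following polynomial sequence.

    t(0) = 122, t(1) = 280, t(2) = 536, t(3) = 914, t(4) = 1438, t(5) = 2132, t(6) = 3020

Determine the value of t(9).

7088

158, 256, 378, 524, 694, 888
98, 122, 146, 170, 194
24, 24, 24, 24
The third differences are constant (24).
194 + 24 = 218;  888 + 218 = 1106;  3020 + 1106 = 4126
218 + 24 = 242;  1106 + 242 = 1348;  4126 + 1348 = 5474
242 + 24 = 266;  1348 + 266 = 1614;  5474 + 1614 = 7088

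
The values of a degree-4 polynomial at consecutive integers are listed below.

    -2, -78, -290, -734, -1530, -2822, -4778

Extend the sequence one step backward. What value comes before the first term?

D1: -76  -212  -444  -796  -1292  -1956
D2: -136  -232  -352  -496  -664
D3: -96  -120  -144  -168
D4: -24  -24  -24
The fourth differences are constant at -24.
Work back: -96 + 24 = -72;  -136 + 72 = -64;  -76 + 64 = -12;  -2 + 12 = 10

10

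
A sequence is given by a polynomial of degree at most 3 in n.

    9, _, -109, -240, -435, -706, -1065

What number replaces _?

-30

Using the last 5 terms:
Δ: -131  -195  -271  -359
Δ²: -64  -76  -88
Δ³: -12  -12
Constant third difference = -12.
Extend backward: -64 + 12 = -52;  -131 + 52 = -79;  -109 + 79 = -30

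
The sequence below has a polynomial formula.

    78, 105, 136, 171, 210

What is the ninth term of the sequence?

406

Δ: 27 , 31 , 35 , 39
Δ²: 4 , 4 , 4
Constant second difference = 4, so extend:
39 + 4 = 43;  210 + 43 = 253
43 + 4 = 47;  253 + 47 = 300
47 + 4 = 51;  300 + 51 = 351
51 + 4 = 55;  351 + 55 = 406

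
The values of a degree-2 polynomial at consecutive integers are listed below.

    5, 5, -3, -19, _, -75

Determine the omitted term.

Using the first 4 terms:
Δ: 0, -8, -16
Δ²: -8, -8
Constant second difference = -8.
Extend forward: -16 − 8 = -24;  -19 − 24 = -43

-43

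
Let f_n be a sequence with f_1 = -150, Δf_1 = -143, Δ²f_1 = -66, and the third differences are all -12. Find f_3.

-502

Build the table forward from the leading diagonal:
Δ³: -12  -12  -12
Δ²: -66  -78  -90
Δ: -143  -209  -287
f: -150  -293  -502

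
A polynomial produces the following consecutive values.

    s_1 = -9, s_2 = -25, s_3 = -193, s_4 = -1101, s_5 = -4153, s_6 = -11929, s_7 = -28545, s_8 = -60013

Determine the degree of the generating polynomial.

5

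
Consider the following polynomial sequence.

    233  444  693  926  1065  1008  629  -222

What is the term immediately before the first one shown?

90

211, 249, 233, 139, -57, -379, -851
38, -16, -94, -196, -322, -472
-54, -78, -102, -126, -150
-24, -24, -24, -24
The fourth differences are constant at -24.
Work back: -54 + 24 = -30;  38 + 30 = 68;  211 − 68 = 143;  233 − 143 = 90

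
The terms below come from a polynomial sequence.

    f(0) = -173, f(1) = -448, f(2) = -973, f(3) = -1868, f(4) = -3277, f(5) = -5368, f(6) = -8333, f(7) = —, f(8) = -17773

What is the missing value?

-12388

Using the first 7 terms:
Δ: -275, -525, -895, -1409, -2091, -2965
Δ²: -250, -370, -514, -682, -874
Δ³: -120, -144, -168, -192
Δ⁴: -24, -24, -24
Constant fourth difference = -24.
Extend forward: -192 − 24 = -216;  -874 − 216 = -1090;  -2965 − 1090 = -4055;  -8333 − 4055 = -12388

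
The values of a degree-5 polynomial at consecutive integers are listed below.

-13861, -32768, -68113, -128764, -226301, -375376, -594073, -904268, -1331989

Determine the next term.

-1907776

Δ: -18907  -35345  -60651  -97537  -149075  -218697  -310195  -427721
Δ²: -16438  -25306  -36886  -51538  -69622  -91498  -117526
Δ³: -8868  -11580  -14652  -18084  -21876  -26028
Δ⁴: -2712  -3072  -3432  -3792  -4152
Δ⁵: -360  -360  -360  -360
Constant fifth difference = -360, so extend:
-4152 − 360 = -4512;  -26028 − 4512 = -30540;  -117526 − 30540 = -148066;  -427721 − 148066 = -575787;  -1331989 − 575787 = -1907776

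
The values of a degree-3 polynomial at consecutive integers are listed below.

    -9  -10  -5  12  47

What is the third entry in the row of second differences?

18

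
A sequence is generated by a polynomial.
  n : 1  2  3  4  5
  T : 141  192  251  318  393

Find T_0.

98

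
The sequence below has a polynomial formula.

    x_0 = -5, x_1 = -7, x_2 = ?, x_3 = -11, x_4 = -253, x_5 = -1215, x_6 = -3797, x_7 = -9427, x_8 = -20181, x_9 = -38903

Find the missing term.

3

Using the last 7 terms:
D1: -242  -962  -2582  -5630  -10754  -18722
D2: -720  -1620  -3048  -5124  -7968
D3: -900  -1428  -2076  -2844
D4: -528  -648  -768
D5: -120  -120
Constant fifth difference = -120.
Extend backward: -528 + 120 = -408;  -900 + 408 = -492;  -720 + 492 = -228;  -242 + 228 = -14;  -11 + 14 = 3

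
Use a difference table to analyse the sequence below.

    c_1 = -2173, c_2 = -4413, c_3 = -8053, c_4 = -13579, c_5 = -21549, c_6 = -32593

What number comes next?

-47413

-2240, -3640, -5526, -7970, -11044
-1400, -1886, -2444, -3074
-486, -558, -630
-72, -72
Fourth differences constant at -72.
-630 − 72 = -702;  -3074 − 702 = -3776;  -11044 − 3776 = -14820;  -32593 − 14820 = -47413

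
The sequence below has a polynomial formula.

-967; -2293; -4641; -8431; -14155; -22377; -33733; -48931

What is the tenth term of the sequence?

D1: -1326  -2348  -3790  -5724  -8222  -11356  -15198
D2: -1022  -1442  -1934  -2498  -3134  -3842
D3: -420  -492  -564  -636  -708
D4: -72  -72  -72  -72
Fourth differences constant at -72.
-708 − 72 = -780;  -3842 − 780 = -4622;  -15198 − 4622 = -19820;  -48931 − 19820 = -68751
-780 − 72 = -852;  -4622 − 852 = -5474;  -19820 − 5474 = -25294;  -68751 − 25294 = -94045

-94045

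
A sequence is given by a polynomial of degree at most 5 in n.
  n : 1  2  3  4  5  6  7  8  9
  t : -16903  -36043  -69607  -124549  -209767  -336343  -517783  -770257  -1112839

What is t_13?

Δ: -19140, -33564, -54942, -85218, -126576, -181440, -252474, -342582
Δ²: -14424, -21378, -30276, -41358, -54864, -71034, -90108
Δ³: -6954, -8898, -11082, -13506, -16170, -19074
Δ⁴: -1944, -2184, -2424, -2664, -2904
Δ⁵: -240, -240, -240, -240
Constant fifth difference = -240, so extend:
-2904 − 240 = -3144;  -19074 − 3144 = -22218;  -90108 − 22218 = -112326;  -342582 − 112326 = -454908;  -1112839 − 454908 = -1567747
-3144 − 240 = -3384;  -22218 − 3384 = -25602;  -112326 − 25602 = -137928;  -454908 − 137928 = -592836;  -1567747 − 592836 = -2160583
-3384 − 240 = -3624;  -25602 − 3624 = -29226;  -137928 − 29226 = -167154;  -592836 − 167154 = -759990;  -2160583 − 759990 = -2920573
-3624 − 240 = -3864;  -29226 − 3864 = -33090;  -167154 − 33090 = -200244;  -759990 − 200244 = -960234;  -2920573 − 960234 = -3880807

-3880807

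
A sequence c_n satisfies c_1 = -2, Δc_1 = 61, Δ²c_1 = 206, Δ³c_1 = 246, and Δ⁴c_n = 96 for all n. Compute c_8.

16721

Build the table forward from the leading diagonal:
D4: 96, 96, 96, 96, 96, 96, 96, 96
D3: 246, 342, 438, 534, 630, 726, 822, 918
D2: 206, 452, 794, 1232, 1766, 2396, 3122, 3944
D1: 61, 267, 719, 1513, 2745, 4511, 6907, 10029
c: -2, 59, 326, 1045, 2558, 5303, 9814, 16721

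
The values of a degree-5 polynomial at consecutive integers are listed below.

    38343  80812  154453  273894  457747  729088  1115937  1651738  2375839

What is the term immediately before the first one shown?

15922

First differences: 42469, 73641, 119441, 183853, 271341, 386849, 535801, 724101
Second differences: 31172, 45800, 64412, 87488, 115508, 148952, 188300
Third differences: 14628, 18612, 23076, 28020, 33444, 39348
Fourth differences: 3984, 4464, 4944, 5424, 5904
Fifth differences: 480, 480, 480, 480
The fifth differences are constant at 480.
Work back: 3984 − 480 = 3504;  14628 − 3504 = 11124;  31172 − 11124 = 20048;  42469 − 20048 = 22421;  38343 − 22421 = 15922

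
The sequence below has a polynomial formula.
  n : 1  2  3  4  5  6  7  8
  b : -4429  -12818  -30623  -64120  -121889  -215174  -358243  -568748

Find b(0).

-1124

-8389  -17805  -33497  -57769  -93285  -143069  -210505
-9416  -15692  -24272  -35516  -49784  -67436
-6276  -8580  -11244  -14268  -17652
-2304  -2664  -3024  -3384
-360  -360  -360
The fifth differences are constant at -360.
Work back: -2304 + 360 = -1944;  -6276 + 1944 = -4332;  -9416 + 4332 = -5084;  -8389 + 5084 = -3305;  -4429 + 3305 = -1124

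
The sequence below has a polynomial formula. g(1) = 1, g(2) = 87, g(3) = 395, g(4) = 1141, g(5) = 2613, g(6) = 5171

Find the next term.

9247

Δ: 86, 308, 746, 1472, 2558
Δ²: 222, 438, 726, 1086
Δ³: 216, 288, 360
Δ⁴: 72, 72
The fourth differences are constant (72).
360 + 72 = 432;  1086 + 432 = 1518;  2558 + 1518 = 4076;  5171 + 4076 = 9247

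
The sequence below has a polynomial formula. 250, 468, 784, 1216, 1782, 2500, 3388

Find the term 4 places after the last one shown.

9000

D1: 218, 316, 432, 566, 718, 888
D2: 98, 116, 134, 152, 170
D3: 18, 18, 18, 18
Constant third difference = 18, so extend:
170 + 18 = 188;  888 + 188 = 1076;  3388 + 1076 = 4464
188 + 18 = 206;  1076 + 206 = 1282;  4464 + 1282 = 5746
206 + 18 = 224;  1282 + 224 = 1506;  5746 + 1506 = 7252
224 + 18 = 242;  1506 + 242 = 1748;  7252 + 1748 = 9000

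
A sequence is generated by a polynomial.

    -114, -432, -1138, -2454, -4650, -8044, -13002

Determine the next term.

-19938

D1: -318  -706  -1316  -2196  -3394  -4958
D2: -388  -610  -880  -1198  -1564
D3: -222  -270  -318  -366
D4: -48  -48  -48
The fourth differences are constant (-48).
-366 − 48 = -414;  -1564 − 414 = -1978;  -4958 − 1978 = -6936;  -13002 − 6936 = -19938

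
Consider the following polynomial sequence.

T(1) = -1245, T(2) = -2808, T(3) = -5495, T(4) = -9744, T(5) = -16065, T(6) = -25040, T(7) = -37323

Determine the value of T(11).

-135135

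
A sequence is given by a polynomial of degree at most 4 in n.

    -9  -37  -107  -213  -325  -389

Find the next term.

-327

First differences: -28 , -70 , -106 , -112 , -64
Second differences: -42 , -36 , -6 , 48
Third differences: 6 , 30 , 54
Fourth differences: 24 , 24
Constant fourth difference = 24, so extend:
54 + 24 = 78;  48 + 78 = 126;  -64 + 126 = 62;  -389 + 62 = -327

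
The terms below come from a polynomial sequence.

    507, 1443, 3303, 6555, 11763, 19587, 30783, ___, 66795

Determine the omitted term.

46203

Using the first 7 terms:
First differences: 936, 1860, 3252, 5208, 7824, 11196
Second differences: 924, 1392, 1956, 2616, 3372
Third differences: 468, 564, 660, 756
Fourth differences: 96, 96, 96
Constant fourth difference = 96.
Extend forward: 756 + 96 = 852;  3372 + 852 = 4224;  11196 + 4224 = 15420;  30783 + 15420 = 46203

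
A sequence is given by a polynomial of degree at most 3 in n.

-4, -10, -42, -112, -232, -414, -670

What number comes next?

D1: -6 , -32 , -70 , -120 , -182 , -256
D2: -26 , -38 , -50 , -62 , -74
D3: -12 , -12 , -12 , -12
Constant third difference = -12, so extend:
-74 − 12 = -86;  -256 − 86 = -342;  -670 − 342 = -1012

-1012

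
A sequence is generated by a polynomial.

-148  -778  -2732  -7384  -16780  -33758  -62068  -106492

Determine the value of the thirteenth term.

-825052

First differences: -630  -1954  -4652  -9396  -16978  -28310  -44424
Second differences: -1324  -2698  -4744  -7582  -11332  -16114
Third differences: -1374  -2046  -2838  -3750  -4782
Fourth differences: -672  -792  -912  -1032
Fifth differences: -120  -120  -120
Fifth differences constant at -120.
-1032 − 120 = -1152;  -4782 − 1152 = -5934;  -16114 − 5934 = -22048;  -44424 − 22048 = -66472;  -106492 − 66472 = -172964
-1152 − 120 = -1272;  -5934 − 1272 = -7206;  -22048 − 7206 = -29254;  -66472 − 29254 = -95726;  -172964 − 95726 = -268690
-1272 − 120 = -1392;  -7206 − 1392 = -8598;  -29254 − 8598 = -37852;  -95726 − 37852 = -133578;  -268690 − 133578 = -402268
-1392 − 120 = -1512;  -8598 − 1512 = -10110;  -37852 − 10110 = -47962;  -133578 − 47962 = -181540;  -402268 − 181540 = -583808
-1512 − 120 = -1632;  -10110 − 1632 = -11742;  -47962 − 11742 = -59704;  -181540 − 59704 = -241244;  -583808 − 241244 = -825052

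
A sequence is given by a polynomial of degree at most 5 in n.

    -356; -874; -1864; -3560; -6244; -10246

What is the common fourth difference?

-48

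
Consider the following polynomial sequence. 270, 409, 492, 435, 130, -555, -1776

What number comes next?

Δ: 139, 83, -57, -305, -685, -1221
Δ²: -56, -140, -248, -380, -536
Δ³: -84, -108, -132, -156
Δ⁴: -24, -24, -24
Fourth differences constant at -24.
-156 − 24 = -180;  -536 − 180 = -716;  -1221 − 716 = -1937;  -1776 − 1937 = -3713

-3713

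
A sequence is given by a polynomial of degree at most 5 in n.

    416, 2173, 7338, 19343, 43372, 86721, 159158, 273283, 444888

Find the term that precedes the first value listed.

1757, 5165, 12005, 24029, 43349, 72437, 114125, 171605
3408, 6840, 12024, 19320, 29088, 41688, 57480
3432, 5184, 7296, 9768, 12600, 15792
1752, 2112, 2472, 2832, 3192
360, 360, 360, 360
The fifth differences are constant at 360.
Work back: 1752 − 360 = 1392;  3432 − 1392 = 2040;  3408 − 2040 = 1368;  1757 − 1368 = 389;  416 − 389 = 27

27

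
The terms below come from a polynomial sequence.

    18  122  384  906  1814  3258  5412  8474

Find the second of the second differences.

D1: 104, 262, 522, 908, 1444, 2154, 3062
D2: 158, 260, 386, 536, 710, 908
D3: 102, 126, 150, 174, 198
D4: 24, 24, 24, 24

260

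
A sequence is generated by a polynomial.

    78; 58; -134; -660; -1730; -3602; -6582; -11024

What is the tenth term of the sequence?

-25950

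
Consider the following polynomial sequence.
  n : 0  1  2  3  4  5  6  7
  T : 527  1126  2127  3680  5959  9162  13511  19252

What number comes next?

26655

First differences: 599 , 1001 , 1553 , 2279 , 3203 , 4349 , 5741
Second differences: 402 , 552 , 726 , 924 , 1146 , 1392
Third differences: 150 , 174 , 198 , 222 , 246
Fourth differences: 24 , 24 , 24 , 24
Constant fourth difference = 24, so extend:
246 + 24 = 270;  1392 + 270 = 1662;  5741 + 1662 = 7403;  19252 + 7403 = 26655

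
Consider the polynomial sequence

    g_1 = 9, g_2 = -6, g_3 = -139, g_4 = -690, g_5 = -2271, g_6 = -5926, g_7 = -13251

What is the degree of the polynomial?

5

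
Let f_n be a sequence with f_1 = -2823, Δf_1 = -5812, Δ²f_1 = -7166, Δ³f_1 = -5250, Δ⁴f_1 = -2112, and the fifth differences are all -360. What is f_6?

Build the table forward from the leading diagonal:
D5: -360, -360, -360, -360, -360, -360
D4: -2112, -2472, -2832, -3192, -3552, -3912
D3: -5250, -7362, -9834, -12666, -15858, -19410
D2: -7166, -12416, -19778, -29612, -42278, -58136
D1: -5812, -12978, -25394, -45172, -74784, -117062
f: -2823, -8635, -21613, -47007, -92179, -166963

-166963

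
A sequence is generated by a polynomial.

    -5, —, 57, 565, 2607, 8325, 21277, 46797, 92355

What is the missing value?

Using the last 7 terms:
First differences: 508  2042  5718  12952  25520  45558
Second differences: 1534  3676  7234  12568  20038
Third differences: 2142  3558  5334  7470
Fourth differences: 1416  1776  2136
Fifth differences: 360  360
Constant fifth difference = 360.
Extend backward: 1416 − 360 = 1056;  2142 − 1056 = 1086;  1534 − 1086 = 448;  508 − 448 = 60;  57 − 60 = -3

-3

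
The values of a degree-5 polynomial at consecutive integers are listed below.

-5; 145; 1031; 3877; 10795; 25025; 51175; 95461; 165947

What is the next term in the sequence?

272785

150, 886, 2846, 6918, 14230, 26150, 44286, 70486
736, 1960, 4072, 7312, 11920, 18136, 26200
1224, 2112, 3240, 4608, 6216, 8064
888, 1128, 1368, 1608, 1848
240, 240, 240, 240
Constant fifth difference = 240, so extend:
1848 + 240 = 2088;  8064 + 2088 = 10152;  26200 + 10152 = 36352;  70486 + 36352 = 106838;  165947 + 106838 = 272785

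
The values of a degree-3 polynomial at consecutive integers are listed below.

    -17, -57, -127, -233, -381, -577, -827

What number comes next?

-1137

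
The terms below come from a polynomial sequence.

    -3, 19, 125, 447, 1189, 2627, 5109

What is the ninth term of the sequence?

14957

D1: 22, 106, 322, 742, 1438, 2482
D2: 84, 216, 420, 696, 1044
D3: 132, 204, 276, 348
D4: 72, 72, 72
Constant fourth difference = 72, so extend:
348 + 72 = 420;  1044 + 420 = 1464;  2482 + 1464 = 3946;  5109 + 3946 = 9055
420 + 72 = 492;  1464 + 492 = 1956;  3946 + 1956 = 5902;  9055 + 5902 = 14957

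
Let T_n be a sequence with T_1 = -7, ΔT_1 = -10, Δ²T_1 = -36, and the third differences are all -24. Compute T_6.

Build the table forward from the leading diagonal:
Δ³: -24, -24, -24, -24, -24, -24
Δ²: -36, -60, -84, -108, -132, -156
Δ: -10, -46, -106, -190, -298, -430
T: -7, -17, -63, -169, -359, -657

-657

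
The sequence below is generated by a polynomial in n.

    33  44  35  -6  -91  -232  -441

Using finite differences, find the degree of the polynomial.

11, -9, -41, -85, -141, -209
-20, -32, -44, -56, -68
-12, -12, -12, -12
The third differences are constant, so the polynomial has degree 3.

3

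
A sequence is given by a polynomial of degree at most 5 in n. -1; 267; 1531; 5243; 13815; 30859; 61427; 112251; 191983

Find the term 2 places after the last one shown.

483819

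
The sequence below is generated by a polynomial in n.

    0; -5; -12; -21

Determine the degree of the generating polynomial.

2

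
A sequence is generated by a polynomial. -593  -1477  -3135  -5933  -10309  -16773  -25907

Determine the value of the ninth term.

-54873

First differences: -884, -1658, -2798, -4376, -6464, -9134
Second differences: -774, -1140, -1578, -2088, -2670
Third differences: -366, -438, -510, -582
Fourth differences: -72, -72, -72
Constant fourth difference = -72, so extend:
-582 − 72 = -654;  -2670 − 654 = -3324;  -9134 − 3324 = -12458;  -25907 − 12458 = -38365
-654 − 72 = -726;  -3324 − 726 = -4050;  -12458 − 4050 = -16508;  -38365 − 16508 = -54873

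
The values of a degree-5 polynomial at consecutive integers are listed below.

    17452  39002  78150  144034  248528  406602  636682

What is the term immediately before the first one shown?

6738

First differences: 21550  39148  65884  104494  158074  230080
Second differences: 17598  26736  38610  53580  72006
Third differences: 9138  11874  14970  18426
Fourth differences: 2736  3096  3456
Fifth differences: 360  360
The fifth differences are constant at 360.
Work back: 2736 − 360 = 2376;  9138 − 2376 = 6762;  17598 − 6762 = 10836;  21550 − 10836 = 10714;  17452 − 10714 = 6738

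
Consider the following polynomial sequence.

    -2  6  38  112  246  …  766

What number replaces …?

458

Using the first 5 terms:
First differences: 8, 32, 74, 134
Second differences: 24, 42, 60
Third differences: 18, 18
Constant third difference = 18.
Extend forward: 60 + 18 = 78;  134 + 78 = 212;  246 + 212 = 458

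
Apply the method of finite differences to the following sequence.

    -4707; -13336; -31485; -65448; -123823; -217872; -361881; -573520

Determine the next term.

D1: -8629 , -18149 , -33963 , -58375 , -94049 , -144009 , -211639
D2: -9520 , -15814 , -24412 , -35674 , -49960 , -67630
D3: -6294 , -8598 , -11262 , -14286 , -17670
D4: -2304 , -2664 , -3024 , -3384
D5: -360 , -360 , -360
The fifth differences are constant (-360).
-3384 − 360 = -3744;  -17670 − 3744 = -21414;  -67630 − 21414 = -89044;  -211639 − 89044 = -300683;  -573520 − 300683 = -874203

-874203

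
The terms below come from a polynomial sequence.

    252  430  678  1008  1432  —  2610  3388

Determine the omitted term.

1962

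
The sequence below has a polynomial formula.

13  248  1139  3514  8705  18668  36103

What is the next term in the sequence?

64574

235 , 891 , 2375 , 5191 , 9963 , 17435
656 , 1484 , 2816 , 4772 , 7472
828 , 1332 , 1956 , 2700
504 , 624 , 744
120 , 120
The fifth differences are constant (120).
744 + 120 = 864;  2700 + 864 = 3564;  7472 + 3564 = 11036;  17435 + 11036 = 28471;  36103 + 28471 = 64574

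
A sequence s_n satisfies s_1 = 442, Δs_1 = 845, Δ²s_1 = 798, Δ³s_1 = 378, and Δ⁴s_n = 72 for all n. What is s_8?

38865

Build the table forward from the leading diagonal:
D4: 72  72  72  72  72  72  72  72
D3: 378  450  522  594  666  738  810  882
D2: 798  1176  1626  2148  2742  3408  4146  4956
D1: 845  1643  2819  4445  6593  9335  12743  16889
s: 442  1287  2930  5749  10194  16787  26122  38865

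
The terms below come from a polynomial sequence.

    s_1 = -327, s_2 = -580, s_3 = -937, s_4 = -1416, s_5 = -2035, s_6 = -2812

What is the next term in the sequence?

-3765

First differences: -253 , -357 , -479 , -619 , -777
Second differences: -104 , -122 , -140 , -158
Third differences: -18 , -18 , -18
Constant third difference = -18, so extend:
-158 − 18 = -176;  -777 − 176 = -953;  -2812 − 953 = -3765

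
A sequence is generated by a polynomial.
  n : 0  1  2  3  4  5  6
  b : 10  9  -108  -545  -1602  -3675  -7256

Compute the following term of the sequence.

-12933

Δ: -1, -117, -437, -1057, -2073, -3581
Δ²: -116, -320, -620, -1016, -1508
Δ³: -204, -300, -396, -492
Δ⁴: -96, -96, -96
The fourth differences are constant (-96).
-492 − 96 = -588;  -1508 − 588 = -2096;  -3581 − 2096 = -5677;  -7256 − 5677 = -12933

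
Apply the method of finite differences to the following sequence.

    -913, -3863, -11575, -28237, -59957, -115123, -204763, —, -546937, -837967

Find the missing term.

-342905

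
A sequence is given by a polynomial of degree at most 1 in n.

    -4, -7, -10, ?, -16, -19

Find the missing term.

Using the first 3 terms:
-3, -3
Constant first difference = -3.
Extend forward: -10 − 3 = -13

-13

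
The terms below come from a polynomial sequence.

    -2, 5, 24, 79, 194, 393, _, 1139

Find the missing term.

700

Using the first 6 terms:
Δ: 7, 19, 55, 115, 199
Δ²: 12, 36, 60, 84
Δ³: 24, 24, 24
Constant third difference = 24.
Extend forward: 84 + 24 = 108;  199 + 108 = 307;  393 + 307 = 700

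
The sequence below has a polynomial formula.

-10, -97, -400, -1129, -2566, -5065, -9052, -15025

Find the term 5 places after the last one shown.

Δ: -87  -303  -729  -1437  -2499  -3987  -5973
Δ²: -216  -426  -708  -1062  -1488  -1986
Δ³: -210  -282  -354  -426  -498
Δ⁴: -72  -72  -72  -72
Constant fourth difference = -72, so extend:
-498 − 72 = -570;  -1986 − 570 = -2556;  -5973 − 2556 = -8529;  -15025 − 8529 = -23554
-570 − 72 = -642;  -2556 − 642 = -3198;  -8529 − 3198 = -11727;  -23554 − 11727 = -35281
-642 − 72 = -714;  -3198 − 714 = -3912;  -11727 − 3912 = -15639;  -35281 − 15639 = -50920
-714 − 72 = -786;  -3912 − 786 = -4698;  -15639 − 4698 = -20337;  -50920 − 20337 = -71257
-786 − 72 = -858;  -4698 − 858 = -5556;  -20337 − 5556 = -25893;  -71257 − 25893 = -97150

-97150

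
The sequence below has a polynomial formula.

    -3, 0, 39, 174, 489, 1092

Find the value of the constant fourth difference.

24

D1: 3, 39, 135, 315, 603
D2: 36, 96, 180, 288
D3: 60, 84, 108
D4: 24, 24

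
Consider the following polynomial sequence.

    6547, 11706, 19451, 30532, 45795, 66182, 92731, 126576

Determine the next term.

168947

First differences: 5159, 7745, 11081, 15263, 20387, 26549, 33845
Second differences: 2586, 3336, 4182, 5124, 6162, 7296
Third differences: 750, 846, 942, 1038, 1134
Fourth differences: 96, 96, 96, 96
Fourth differences constant at 96.
1134 + 96 = 1230;  7296 + 1230 = 8526;  33845 + 8526 = 42371;  126576 + 42371 = 168947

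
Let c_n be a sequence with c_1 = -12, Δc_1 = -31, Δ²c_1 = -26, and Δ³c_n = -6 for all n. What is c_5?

Build the table forward from the leading diagonal:
D3: -6, -6, -6, -6, -6
D2: -26, -32, -38, -44, -50
D1: -31, -57, -89, -127, -171
c: -12, -43, -100, -189, -316

-316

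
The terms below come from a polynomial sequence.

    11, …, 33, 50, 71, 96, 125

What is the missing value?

20

Using the last 5 terms:
D1: 17  21  25  29
D2: 4  4  4
Constant second difference = 4.
Extend backward: 17 − 4 = 13;  33 − 13 = 20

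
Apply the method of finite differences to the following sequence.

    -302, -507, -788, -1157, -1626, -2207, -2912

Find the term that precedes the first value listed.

-161

-205, -281, -369, -469, -581, -705
-76, -88, -100, -112, -124
-12, -12, -12, -12
The third differences are constant at -12.
Work back: -76 + 12 = -64;  -205 + 64 = -141;  -302 + 141 = -161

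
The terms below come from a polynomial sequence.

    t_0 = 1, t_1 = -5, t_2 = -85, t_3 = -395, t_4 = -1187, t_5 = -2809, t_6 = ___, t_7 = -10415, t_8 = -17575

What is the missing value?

Using the first 6 terms:
D1: -6, -80, -310, -792, -1622
D2: -74, -230, -482, -830
D3: -156, -252, -348
D4: -96, -96
Constant fourth difference = -96.
Extend forward: -348 − 96 = -444;  -830 − 444 = -1274;  -1622 − 1274 = -2896;  -2809 − 2896 = -5705

-5705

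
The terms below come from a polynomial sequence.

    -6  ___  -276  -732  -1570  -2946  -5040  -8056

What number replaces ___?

-70

Using the last 6 terms:
First differences: -456, -838, -1376, -2094, -3016
Second differences: -382, -538, -718, -922
Third differences: -156, -180, -204
Fourth differences: -24, -24
Constant fourth difference = -24.
Extend backward: -156 + 24 = -132;  -382 + 132 = -250;  -456 + 250 = -206;  -276 + 206 = -70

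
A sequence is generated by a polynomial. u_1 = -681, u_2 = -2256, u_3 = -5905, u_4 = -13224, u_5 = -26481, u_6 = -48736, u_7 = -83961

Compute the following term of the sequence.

-137160

First differences: -1575, -3649, -7319, -13257, -22255, -35225
Second differences: -2074, -3670, -5938, -8998, -12970
Third differences: -1596, -2268, -3060, -3972
Fourth differences: -672, -792, -912
Fifth differences: -120, -120
The fifth differences are constant (-120).
-912 − 120 = -1032;  -3972 − 1032 = -5004;  -12970 − 5004 = -17974;  -35225 − 17974 = -53199;  -83961 − 53199 = -137160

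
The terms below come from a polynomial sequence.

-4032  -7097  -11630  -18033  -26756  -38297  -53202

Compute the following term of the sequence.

-72065

-3065 , -4533 , -6403 , -8723 , -11541 , -14905
-1468 , -1870 , -2320 , -2818 , -3364
-402 , -450 , -498 , -546
-48 , -48 , -48
The fourth differences are constant (-48).
-546 − 48 = -594;  -3364 − 594 = -3958;  -14905 − 3958 = -18863;  -53202 − 18863 = -72065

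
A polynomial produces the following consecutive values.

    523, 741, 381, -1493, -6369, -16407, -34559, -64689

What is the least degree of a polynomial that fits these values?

D1: 218, -360, -1874, -4876, -10038, -18152, -30130
D2: -578, -1514, -3002, -5162, -8114, -11978
D3: -936, -1488, -2160, -2952, -3864
D4: -552, -672, -792, -912
D5: -120, -120, -120
The fifth differences are constant, so the polynomial has degree 5.

5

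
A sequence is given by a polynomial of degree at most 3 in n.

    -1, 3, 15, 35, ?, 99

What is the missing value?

63

Using the first 4 terms:
4, 12, 20
8, 8
Constant second difference = 8.
Extend forward: 20 + 8 = 28;  35 + 28 = 63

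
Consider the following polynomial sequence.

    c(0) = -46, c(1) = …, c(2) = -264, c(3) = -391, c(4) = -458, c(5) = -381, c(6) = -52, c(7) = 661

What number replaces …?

Using the last 6 terms:
-127, -67, 77, 329, 713
60, 144, 252, 384
84, 108, 132
24, 24
Constant fourth difference = 24.
Extend backward: 84 − 24 = 60;  60 − 60 = 0;  -127 + 0 = -127;  -264 + 127 = -137

-137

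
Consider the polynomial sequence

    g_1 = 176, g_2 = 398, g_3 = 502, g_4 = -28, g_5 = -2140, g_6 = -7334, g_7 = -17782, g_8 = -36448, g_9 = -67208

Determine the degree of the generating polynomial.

5

First differences: 222, 104, -530, -2112, -5194, -10448, -18666, -30760
Second differences: -118, -634, -1582, -3082, -5254, -8218, -12094
Third differences: -516, -948, -1500, -2172, -2964, -3876
Fourth differences: -432, -552, -672, -792, -912
Fifth differences: -120, -120, -120, -120
The fifth differences are constant, so the polynomial has degree 5.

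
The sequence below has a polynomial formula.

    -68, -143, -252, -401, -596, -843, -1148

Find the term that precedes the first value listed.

-21

-75  -109  -149  -195  -247  -305
-34  -40  -46  -52  -58
-6  -6  -6  -6
The third differences are constant at -6.
Work back: -34 + 6 = -28;  -75 + 28 = -47;  -68 + 47 = -21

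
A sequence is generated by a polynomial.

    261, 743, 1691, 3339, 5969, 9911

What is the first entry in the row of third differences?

D1: 482, 948, 1648, 2630, 3942
D2: 466, 700, 982, 1312
D3: 234, 282, 330
D4: 48, 48

234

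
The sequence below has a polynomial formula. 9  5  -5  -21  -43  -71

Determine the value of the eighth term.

-145

D1: -4 , -10 , -16 , -22 , -28
D2: -6 , -6 , -6 , -6
Second differences constant at -6.
-28 − 6 = -34;  -71 − 34 = -105
-34 − 6 = -40;  -105 − 40 = -145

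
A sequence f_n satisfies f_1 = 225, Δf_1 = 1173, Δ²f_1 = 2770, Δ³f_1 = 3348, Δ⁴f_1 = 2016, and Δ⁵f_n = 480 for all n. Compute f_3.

5341

Build the table forward from the leading diagonal:
Fifth differences: 480  480  480
Fourth differences: 2016  2496  2976
Third differences: 3348  5364  7860
Second differences: 2770  6118  11482
First differences: 1173  3943  10061
f: 225  1398  5341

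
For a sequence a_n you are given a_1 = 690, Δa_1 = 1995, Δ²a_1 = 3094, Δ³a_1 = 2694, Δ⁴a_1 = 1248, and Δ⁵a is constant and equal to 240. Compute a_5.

39258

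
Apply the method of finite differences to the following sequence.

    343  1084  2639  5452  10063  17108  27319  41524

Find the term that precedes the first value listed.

68

First differences: 741  1555  2813  4611  7045  10211  14205
Second differences: 814  1258  1798  2434  3166  3994
Third differences: 444  540  636  732  828
Fourth differences: 96  96  96  96
The fourth differences are constant at 96.
Work back: 444 − 96 = 348;  814 − 348 = 466;  741 − 466 = 275;  343 − 275 = 68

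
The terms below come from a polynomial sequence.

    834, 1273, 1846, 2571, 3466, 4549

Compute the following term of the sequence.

5838

D1: 439  573  725  895  1083
D2: 134  152  170  188
D3: 18  18  18
Constant third difference = 18, so extend:
188 + 18 = 206;  1083 + 206 = 1289;  4549 + 1289 = 5838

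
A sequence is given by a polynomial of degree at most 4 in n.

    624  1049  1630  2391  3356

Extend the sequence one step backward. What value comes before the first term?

331

First differences: 425  581  761  965
Second differences: 156  180  204
Third differences: 24  24
The third differences are constant at 24.
Work back: 156 − 24 = 132;  425 − 132 = 293;  624 − 293 = 331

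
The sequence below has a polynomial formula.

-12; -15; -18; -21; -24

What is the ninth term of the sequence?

-3, -3, -3, -3
First differences constant at -3.
-24 − 3 = -27
-27 − 3 = -30
-30 − 3 = -33
-33 − 3 = -36

-36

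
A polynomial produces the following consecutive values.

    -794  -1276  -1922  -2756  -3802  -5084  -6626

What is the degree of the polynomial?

-482, -646, -834, -1046, -1282, -1542
-164, -188, -212, -236, -260
-24, -24, -24, -24
The third differences are constant, so the polynomial has degree 3.

3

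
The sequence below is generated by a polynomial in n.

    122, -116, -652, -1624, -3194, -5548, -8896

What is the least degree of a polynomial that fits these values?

First differences: -238, -536, -972, -1570, -2354, -3348
Second differences: -298, -436, -598, -784, -994
Third differences: -138, -162, -186, -210
Fourth differences: -24, -24, -24
The fourth differences are constant, so the polynomial has degree 4.

4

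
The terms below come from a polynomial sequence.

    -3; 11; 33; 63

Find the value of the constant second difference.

8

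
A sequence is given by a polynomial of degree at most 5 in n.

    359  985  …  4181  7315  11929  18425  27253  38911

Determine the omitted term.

2173

Using the last 6 terms:
D1: 3134, 4614, 6496, 8828, 11658
D2: 1480, 1882, 2332, 2830
D3: 402, 450, 498
D4: 48, 48
Constant fourth difference = 48.
Extend backward: 402 − 48 = 354;  1480 − 354 = 1126;  3134 − 1126 = 2008;  4181 − 2008 = 2173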